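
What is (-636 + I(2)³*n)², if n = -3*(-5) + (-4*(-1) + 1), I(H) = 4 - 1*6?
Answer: 633616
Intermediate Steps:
I(H) = -2 (I(H) = 4 - 6 = -2)
n = 20 (n = 15 + (4 + 1) = 15 + 5 = 20)
(-636 + I(2)³*n)² = (-636 + (-2)³*20)² = (-636 - 8*20)² = (-636 - 160)² = (-796)² = 633616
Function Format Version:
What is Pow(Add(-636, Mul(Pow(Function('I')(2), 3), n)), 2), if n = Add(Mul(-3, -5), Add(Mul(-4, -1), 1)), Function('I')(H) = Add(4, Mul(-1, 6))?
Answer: 633616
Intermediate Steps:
Function('I')(H) = -2 (Function('I')(H) = Add(4, -6) = -2)
n = 20 (n = Add(15, Add(4, 1)) = Add(15, 5) = 20)
Pow(Add(-636, Mul(Pow(Function('I')(2), 3), n)), 2) = Pow(Add(-636, Mul(Pow(-2, 3), 20)), 2) = Pow(Add(-636, Mul(-8, 20)), 2) = Pow(Add(-636, -160), 2) = Pow(-796, 2) = 633616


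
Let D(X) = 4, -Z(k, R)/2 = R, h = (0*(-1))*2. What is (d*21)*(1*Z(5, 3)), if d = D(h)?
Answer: -504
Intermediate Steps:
h = 0 (h = 0*2 = 0)
Z(k, R) = -2*R
d = 4
(d*21)*(1*Z(5, 3)) = (4*21)*(1*(-2*3)) = 84*(1*(-6)) = 84*(-6) = -504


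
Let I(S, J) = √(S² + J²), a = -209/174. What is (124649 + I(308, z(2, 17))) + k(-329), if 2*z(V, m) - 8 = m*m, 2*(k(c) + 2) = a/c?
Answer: 14271084533/114492 + 11*√3865/2 ≈ 1.2499e+5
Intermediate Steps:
a = -209/174 (a = -209*1/174 = -209/174 ≈ -1.2011)
k(c) = -2 - 209/(348*c) (k(c) = -2 + (-209/(174*c))/2 = -2 - 209/(348*c))
z(V, m) = 4 + m²/2 (z(V, m) = 4 + (m*m)/2 = 4 + m²/2)
I(S, J) = √(J² + S²)
(124649 + I(308, z(2, 17))) + k(-329) = (124649 + √((4 + (½)*17²)² + 308²)) + (-2 - 209/348/(-329)) = (124649 + √((4 + (½)*289)² + 94864)) + (-2 - 209/348*(-1/329)) = (124649 + √((4 + 289/2)² + 94864)) + (-2 + 209/114492) = (124649 + √((297/2)² + 94864)) - 228775/114492 = (124649 + √(88209/4 + 94864)) - 228775/114492 = (124649 + √(467665/4)) - 228775/114492 = (124649 + 11*√3865/2) - 228775/114492 = 14271084533/114492 + 11*√3865/2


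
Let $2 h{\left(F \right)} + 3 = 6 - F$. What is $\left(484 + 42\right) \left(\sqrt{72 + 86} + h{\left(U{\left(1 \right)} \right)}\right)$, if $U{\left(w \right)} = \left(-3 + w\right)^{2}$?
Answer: $-263 + 526 \sqrt{158} \approx 6348.7$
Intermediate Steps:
$h{\left(F \right)} = \frac{3}{2} - \frac{F}{2}$ ($h{\left(F \right)} = - \frac{3}{2} + \frac{6 - F}{2} = - \frac{3}{2} - \left(-3 + \frac{F}{2}\right) = \frac{3}{2} - \frac{F}{2}$)
$\left(484 + 42\right) \left(\sqrt{72 + 86} + h{\left(U{\left(1 \right)} \right)}\right) = \left(484 + 42\right) \left(\sqrt{72 + 86} + \left(\frac{3}{2} - \frac{\left(-3 + 1\right)^{2}}{2}\right)\right) = 526 \left(\sqrt{158} + \left(\frac{3}{2} - \frac{\left(-2\right)^{2}}{2}\right)\right) = 526 \left(\sqrt{158} + \left(\frac{3}{2} - 2\right)\right) = 526 \left(\sqrt{158} - \frac{1}{2}\right) = 526 \left(- \frac{1}{2} + \sqrt{158}\right) = -263 + 526 \sqrt{158}$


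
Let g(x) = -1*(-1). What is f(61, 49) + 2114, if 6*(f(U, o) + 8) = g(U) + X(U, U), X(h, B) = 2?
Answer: 4213/2 ≈ 2106.5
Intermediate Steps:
g(x) = 1
f(U, o) = -15/2 (f(U, o) = -8 + (1 + 2)/6 = -8 + (⅙)*3 = -8 + ½ = -15/2)
f(61, 49) + 2114 = -15/2 + 2114 = 4213/2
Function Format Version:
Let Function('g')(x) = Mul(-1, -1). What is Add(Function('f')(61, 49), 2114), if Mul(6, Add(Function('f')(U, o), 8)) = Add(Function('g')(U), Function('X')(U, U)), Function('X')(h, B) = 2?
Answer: Rational(4213, 2) ≈ 2106.5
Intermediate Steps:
Function('g')(x) = 1
Function('f')(U, o) = Rational(-15, 2) (Function('f')(U, o) = Add(-8, Mul(Rational(1, 6), Add(1, 2))) = Add(-8, Mul(Rational(1, 6), 3)) = Add(-8, Rational(1, 2)) = Rational(-15, 2))
Add(Function('f')(61, 49), 2114) = Add(Rational(-15, 2), 2114) = Rational(4213, 2)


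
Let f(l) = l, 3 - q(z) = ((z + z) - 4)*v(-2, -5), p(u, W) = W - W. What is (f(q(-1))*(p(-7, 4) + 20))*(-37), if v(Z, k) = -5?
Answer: 19980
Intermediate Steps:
p(u, W) = 0
q(z) = -17 + 10*z (q(z) = 3 - ((z + z) - 4)*(-5) = 3 - (2*z - 4)*(-5) = 3 - (-4 + 2*z)*(-5) = 3 - (20 - 10*z) = 3 + (-20 + 10*z) = -17 + 10*z)
(f(q(-1))*(p(-7, 4) + 20))*(-37) = ((-17 + 10*(-1))*(0 + 20))*(-37) = ((-17 - 10)*20)*(-37) = -27*20*(-37) = -540*(-37) = 19980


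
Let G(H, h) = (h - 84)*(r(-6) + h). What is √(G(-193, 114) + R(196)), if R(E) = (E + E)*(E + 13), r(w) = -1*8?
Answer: 2*√21277 ≈ 291.73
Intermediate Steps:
r(w) = -8
R(E) = 2*E*(13 + E) (R(E) = (2*E)*(13 + E) = 2*E*(13 + E))
G(H, h) = (-84 + h)*(-8 + h) (G(H, h) = (h - 84)*(-8 + h) = (-84 + h)*(-8 + h))
√(G(-193, 114) + R(196)) = √((672 + 114² - 92*114) + 2*196*(13 + 196)) = √((672 + 12996 - 10488) + 2*196*209) = √(3180 + 81928) = √85108 = 2*√21277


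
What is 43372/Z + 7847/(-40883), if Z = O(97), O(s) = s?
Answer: 1772416317/3965651 ≈ 446.94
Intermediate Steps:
Z = 97
43372/Z + 7847/(-40883) = 43372/97 + 7847/(-40883) = 43372*(1/97) + 7847*(-1/40883) = 43372/97 - 7847/40883 = 1772416317/3965651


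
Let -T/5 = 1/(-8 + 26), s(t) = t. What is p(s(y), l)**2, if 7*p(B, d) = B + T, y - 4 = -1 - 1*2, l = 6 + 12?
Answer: 169/15876 ≈ 0.010645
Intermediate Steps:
l = 18
y = 1 (y = 4 + (-1 - 1*2) = 4 + (-1 - 2) = 4 - 3 = 1)
T = -5/18 (T = -5/(-8 + 26) = -5/18 ≈ -0.27778)
p(B, d) = -5/126 + B/7 (p(B, d) = (B - 5/18)/7 = (-5/18 + B)/7 = -5/126 + B/7)
p(s(y), l)**2 = (-5/126 + (1/7)*1)**2 = (-5/126 + 1/7)**2 = (13/126)**2 = 169/15876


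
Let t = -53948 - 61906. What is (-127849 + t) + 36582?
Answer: -207121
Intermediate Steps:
t = -115854
(-127849 + t) + 36582 = (-127849 - 115854) + 36582 = -243703 + 36582 = -207121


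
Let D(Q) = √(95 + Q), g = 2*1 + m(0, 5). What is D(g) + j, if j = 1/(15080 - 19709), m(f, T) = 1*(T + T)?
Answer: -1/4629 + √107 ≈ 10.344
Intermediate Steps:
m(f, T) = 2*T (m(f, T) = 1*(2*T) = 2*T)
g = 12 (g = 2*1 + 2*5 = 2 + 10 = 12)
j = -1/4629 (j = 1/(-4629) = -1/4629 ≈ -0.00021603)
D(g) + j = √(95 + 12) - 1/4629 = √107 - 1/4629 = -1/4629 + √107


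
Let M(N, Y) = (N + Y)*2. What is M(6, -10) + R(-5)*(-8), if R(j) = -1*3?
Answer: 16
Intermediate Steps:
M(N, Y) = 2*N + 2*Y
R(j) = -3
M(6, -10) + R(-5)*(-8) = (2*6 + 2*(-10)) - 3*(-8) = (12 - 20) + 24 = -8 + 24 = 16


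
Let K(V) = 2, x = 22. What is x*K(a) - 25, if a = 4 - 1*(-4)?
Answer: 19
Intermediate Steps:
a = 8 (a = 4 + 4 = 8)
x*K(a) - 25 = 22*2 - 25 = 44 - 25 = 19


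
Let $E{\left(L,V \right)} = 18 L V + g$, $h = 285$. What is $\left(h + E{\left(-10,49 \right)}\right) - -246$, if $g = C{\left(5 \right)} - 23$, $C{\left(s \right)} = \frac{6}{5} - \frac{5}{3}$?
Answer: $- \frac{124687}{15} \approx -8312.5$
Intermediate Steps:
$C{\left(s \right)} = - \frac{7}{15}$ ($C{\left(s \right)} = 6 \cdot \frac{1}{5} - \frac{5}{3} = \frac{6}{5} - \frac{5}{3} = - \frac{7}{15}$)
$g = - \frac{352}{15}$ ($g = - \frac{7}{15} - 23 = - \frac{352}{15} \approx -23.467$)
$E{\left(L,V \right)} = - \frac{352}{15} + 18 L V$ ($E{\left(L,V \right)} = 18 L V - \frac{352}{15} = - \frac{352}{15} + 18 L V$)
$\left(h + E{\left(-10,49 \right)}\right) - -246 = \left(285 + \left(- \frac{352}{15} + 18 \left(-10\right) 49\right)\right) - -246 = \left(285 - \frac{132652}{15}\right) + 246 = - \frac{128377}{15} + 246 = - \frac{124687}{15}$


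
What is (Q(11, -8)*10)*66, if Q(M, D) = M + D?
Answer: 1980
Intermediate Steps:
Q(M, D) = D + M
(Q(11, -8)*10)*66 = ((-8 + 11)*10)*66 = (3*10)*66 = 30*66 = 1980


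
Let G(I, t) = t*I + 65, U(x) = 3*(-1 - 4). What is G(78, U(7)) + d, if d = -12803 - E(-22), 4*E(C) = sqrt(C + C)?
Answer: -13908 - I*sqrt(11)/2 ≈ -13908.0 - 1.6583*I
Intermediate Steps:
E(C) = sqrt(2)*sqrt(C)/4 (E(C) = sqrt(C + C)/4 = sqrt(2*C)/4 = (sqrt(2)*sqrt(C))/4 = sqrt(2)*sqrt(C)/4)
U(x) = -15 (U(x) = 3*(-5) = -15)
G(I, t) = 65 + I*t (G(I, t) = I*t + 65 = 65 + I*t)
d = -12803 - I*sqrt(11)/2 (d = -12803 - sqrt(2)*sqrt(-22)/4 = -12803 - sqrt(2)*I*sqrt(22)/4 = -12803 - I*sqrt(11)/2 ≈ -12803.0 - 1.6583*I)
G(78, U(7)) + d = (65 + 78*(-15)) + (-12803 - I*sqrt(11)/2) = (65 - 1170) + (-12803 - I*sqrt(11)/2) = -1105 + (-12803 - I*sqrt(11)/2) = -13908 - I*sqrt(11)/2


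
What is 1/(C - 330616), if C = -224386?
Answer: -1/555002 ≈ -1.8018e-6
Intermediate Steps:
1/(C - 330616) = 1/(-224386 - 330616) = 1/(-555002) = -1/555002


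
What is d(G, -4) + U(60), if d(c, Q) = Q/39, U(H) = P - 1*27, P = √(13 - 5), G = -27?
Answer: -1057/39 + 2*√2 ≈ -24.274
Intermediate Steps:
P = 2*√2 (P = √8 = 2*√2 ≈ 2.8284)
U(H) = -27 + 2*√2 (U(H) = 2*√2 - 1*27 = 2*√2 - 27 = -27 + 2*√2)
d(c, Q) = Q/39 (d(c, Q) = Q*(1/39) = Q/39)
d(G, -4) + U(60) = (1/39)*(-4) + (-27 + 2*√2) = -4/39 + (-27 + 2*√2) = -1057/39 + 2*√2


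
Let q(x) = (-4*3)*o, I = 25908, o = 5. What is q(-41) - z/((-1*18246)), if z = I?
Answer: -178142/3041 ≈ -58.580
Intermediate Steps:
z = 25908
q(x) = -60 (q(x) = -4*3*5 = -12*5 = -60)
q(-41) - z/((-1*18246)) = -60 - 25908/((-1*18246)) = -60 - 25908/(-18246) = -60 - 25908*(-1)/18246 = -60 - 1*(-4318/3041) = -60 + 4318/3041 = -178142/3041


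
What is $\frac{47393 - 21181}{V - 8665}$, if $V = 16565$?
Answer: $\frac{6553}{1975} \approx 3.318$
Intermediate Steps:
$\frac{47393 - 21181}{V - 8665} = \frac{47393 - 21181}{16565 - 8665} = \frac{26212}{7900} = 26212 \cdot \frac{1}{7900} = \frac{6553}{1975}$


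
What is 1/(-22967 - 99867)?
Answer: -1/122834 ≈ -8.1411e-6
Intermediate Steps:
1/(-22967 - 99867) = 1/(-122834) = -1/122834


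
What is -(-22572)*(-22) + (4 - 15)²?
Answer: -496463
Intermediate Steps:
-(-22572)*(-22) + (4 - 15)² = -1026*484 + (-11)² = -496584 + 121 = -496463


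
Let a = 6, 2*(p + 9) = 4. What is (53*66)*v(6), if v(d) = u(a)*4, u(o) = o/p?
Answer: -83952/7 ≈ -11993.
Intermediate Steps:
p = -7 (p = -9 + (1/2)*4 = -9 + 2 = -7)
u(o) = -o/7 (u(o) = o/(-7) = o*(-1/7) = -o/7)
v(d) = -24/7 (v(d) = -1/7*6*4 = -6/7*4 = -24/7)
(53*66)*v(6) = (53*66)*(-24/7) = 3498*(-24/7) = -83952/7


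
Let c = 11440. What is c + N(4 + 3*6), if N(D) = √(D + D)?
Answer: 11440 + 2*√11 ≈ 11447.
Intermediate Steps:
N(D) = √2*√D (N(D) = √(2*D) = √2*√D)
c + N(4 + 3*6) = 11440 + √2*√(4 + 3*6) = 11440 + √2*√(4 + 18) = 11440 + √2*√22 = 11440 + 2*√11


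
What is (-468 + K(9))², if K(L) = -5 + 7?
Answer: 217156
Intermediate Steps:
K(L) = 2
(-468 + K(9))² = (-468 + 2)² = (-466)² = 217156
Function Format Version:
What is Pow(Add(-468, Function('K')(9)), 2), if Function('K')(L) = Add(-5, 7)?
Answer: 217156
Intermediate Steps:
Function('K')(L) = 2
Pow(Add(-468, Function('K')(9)), 2) = Pow(Add(-468, 2), 2) = Pow(-466, 2) = 217156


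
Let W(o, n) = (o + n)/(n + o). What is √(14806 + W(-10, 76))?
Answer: √14807 ≈ 121.68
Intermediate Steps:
W(o, n) = 1 (W(o, n) = (n + o)/(n + o) = 1)
√(14806 + W(-10, 76)) = √(14806 + 1) = √14807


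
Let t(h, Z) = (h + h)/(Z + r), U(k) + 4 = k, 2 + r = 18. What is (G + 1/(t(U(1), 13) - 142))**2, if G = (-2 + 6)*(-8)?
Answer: 17423208009/17007376 ≈ 1024.4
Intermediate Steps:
r = 16 (r = -2 + 18 = 16)
U(k) = -4 + k
t(h, Z) = 2*h/(16 + Z) (t(h, Z) = (h + h)/(Z + 16) = (2*h)/(16 + Z) = 2*h/(16 + Z))
G = -32 (G = 4*(-8) = -32)
(G + 1/(t(U(1), 13) - 142))**2 = (-32 + 1/(2*(-4 + 1)/(16 + 13) - 142))**2 = (-32 + 1/(2*(-3)/29 - 142))**2 = (-32 + 1/(2*(-3)*(1/29) - 142))**2 = (-32 + 1/(-6/29 - 142))**2 = (-32 + 1/(-4124/29))**2 = (-32 - 29/4124)**2 = (-131997/4124)**2 = 17423208009/17007376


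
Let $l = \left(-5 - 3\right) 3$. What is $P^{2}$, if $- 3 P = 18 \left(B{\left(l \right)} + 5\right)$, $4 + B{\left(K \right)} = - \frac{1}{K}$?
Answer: $\frac{625}{16} \approx 39.063$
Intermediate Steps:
$l = -24$ ($l = \left(-8\right) 3 = -24$)
$B{\left(K \right)} = -4 - \frac{1}{K}$
$P = - \frac{25}{4}$ ($P = - \frac{18 \left(\left(-4 - \frac{1}{-24}\right) + 5\right)}{3} = - \frac{18 \left(\left(-4 - - \frac{1}{24}\right) + 5\right)}{3} = - \frac{18 \left(\left(-4 + \frac{1}{24}\right) + 5\right)}{3} = - \frac{18 \left(- \frac{95}{24} + 5\right)}{3} = - \frac{18 \cdot \frac{25}{24}}{3} = \left(- \frac{1}{3}\right) \frac{75}{4} = - \frac{25}{4} \approx -6.25$)
$P^{2} = \left(- \frac{25}{4}\right)^{2} = \frac{625}{16}$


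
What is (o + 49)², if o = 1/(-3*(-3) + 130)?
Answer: 46403344/19321 ≈ 2401.7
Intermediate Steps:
o = 1/139 (o = 1/(9 + 130) = 1/139 ≈ 0.0071942)
(o + 49)² = (1/139 + 49)² = (6812/139)² = 46403344/19321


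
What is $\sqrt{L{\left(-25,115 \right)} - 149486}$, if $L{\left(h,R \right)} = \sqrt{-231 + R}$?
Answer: $\sqrt{-149486 + 2 i \sqrt{29}} \approx 0.014 + 386.63 i$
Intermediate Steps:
$\sqrt{L{\left(-25,115 \right)} - 149486} = \sqrt{\sqrt{-231 + 115} - 149486} = \sqrt{\sqrt{-116} - 149486} = \sqrt{2 i \sqrt{29} - 149486} = \sqrt{-149486 + 2 i \sqrt{29}}$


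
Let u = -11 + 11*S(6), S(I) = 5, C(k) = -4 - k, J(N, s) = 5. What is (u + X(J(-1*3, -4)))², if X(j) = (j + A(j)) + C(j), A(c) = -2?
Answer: 1444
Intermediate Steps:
X(j) = -6 (X(j) = (j - 2) + (-4 - j) = (-2 + j) + (-4 - j) = -6)
u = 44 (u = -11 + 11*5 = -11 + 55 = 44)
(u + X(J(-1*3, -4)))² = (44 - 6)² = 38² = 1444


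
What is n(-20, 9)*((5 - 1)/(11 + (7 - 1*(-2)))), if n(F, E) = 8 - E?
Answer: -1/5 ≈ -0.20000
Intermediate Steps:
n(-20, 9)*((5 - 1)/(11 + (7 - 1*(-2)))) = (8 - 1*9)*((5 - 1)/(11 + (7 - 1*(-2)))) = (8 - 9)*(4/(11 + (7 + 2))) = -4/(11 + 9) = -4/20 = -1*1/5 = -1/5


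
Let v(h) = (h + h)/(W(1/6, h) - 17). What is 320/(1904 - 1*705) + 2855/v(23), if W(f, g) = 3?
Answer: -23954655/27577 ≈ -868.65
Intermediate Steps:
v(h) = -h/7 (v(h) = (h + h)/(3 - 17) = (2*h)/(-14) = (2*h)*(-1/14) = -h/7)
320/(1904 - 1*705) + 2855/v(23) = 320/(1904 - 1*705) + 2855/((-⅐*23)) = 320/(1904 - 705) + 2855/(-23/7) = 320/1199 + 2855*(-7/23) = 320*(1/1199) - 19985/23 = 320/1199 - 19985/23 = -23954655/27577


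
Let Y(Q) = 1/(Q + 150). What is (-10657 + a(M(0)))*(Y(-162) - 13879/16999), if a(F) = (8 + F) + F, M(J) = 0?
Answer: 1954592003/203988 ≈ 9581.9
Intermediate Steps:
Y(Q) = 1/(150 + Q)
a(F) = 8 + 2*F
(-10657 + a(M(0)))*(Y(-162) - 13879/16999) = (-10657 + (8 + 2*0))*(1/(150 - 162) - 13879/16999) = (-10657 + (8 + 0))*(1/(-12) - 13879*1/16999) = (-10657 + 8)*(-1/12 - 13879/16999) = -10649*(-183547/203988) = 1954592003/203988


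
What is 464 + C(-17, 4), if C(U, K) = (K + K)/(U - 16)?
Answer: 15304/33 ≈ 463.76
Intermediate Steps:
C(U, K) = 2*K/(-16 + U) (C(U, K) = (2*K)/(-16 + U) = 2*K/(-16 + U))
464 + C(-17, 4) = 464 + 2*4/(-16 - 17) = 464 + 2*4/(-33) = 464 + 2*4*(-1/33) = 464 - 8/33 = 15304/33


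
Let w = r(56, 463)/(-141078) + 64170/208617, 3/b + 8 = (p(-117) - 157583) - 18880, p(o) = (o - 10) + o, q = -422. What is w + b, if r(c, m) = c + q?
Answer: 4267727764334/13759118316405 ≈ 0.31017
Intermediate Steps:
p(o) = -10 + 2*o (p(o) = (-10 + o) + o = -10 + 2*o)
r(c, m) = -422 + c (r(c, m) = c - 422 = -422 + c)
b = -1/58905 (b = 3/(-8 + (((-10 + 2*(-117)) - 157583) - 18880)) = 3/(-8 + (((-10 - 234) - 157583) - 18880)) = 3/(-8 + ((-244 - 157583) - 18880)) = 3/(-8 + (-157827 - 18880)) = 3/(-8 - 176707) = 3/(-176715) = 3*(-1/176715) = -1/58905 ≈ -1.6976e-5)
w = 507184949/1635070507 (w = (-422 + 56)/(-141078) + 64170/208617 = -366*(-1/141078) + 64170*(1/208617) = 61/23513 + 21390/69539 = 507184949/1635070507 ≈ 0.31019)
w + b = 507184949/1635070507 - 1/58905 = 4267727764334/13759118316405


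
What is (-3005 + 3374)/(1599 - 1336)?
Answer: 369/263 ≈ 1.4030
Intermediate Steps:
(-3005 + 3374)/(1599 - 1336) = 369/263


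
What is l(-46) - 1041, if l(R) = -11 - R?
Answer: -1006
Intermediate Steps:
l(-46) - 1041 = (-11 - 1*(-46)) - 1041 = (-11 + 46) - 1041 = 35 - 1041 = -1006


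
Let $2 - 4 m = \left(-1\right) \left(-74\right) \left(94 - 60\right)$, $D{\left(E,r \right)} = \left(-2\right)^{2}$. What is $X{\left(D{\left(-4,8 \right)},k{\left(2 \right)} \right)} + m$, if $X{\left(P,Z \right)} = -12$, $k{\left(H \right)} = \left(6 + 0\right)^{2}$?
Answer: $- \frac{1281}{2} \approx -640.5$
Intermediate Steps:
$D{\left(E,r \right)} = 4$
$k{\left(H \right)} = 36$ ($k{\left(H \right)} = 6^{2} = 36$)
$m = - \frac{1257}{2}$ ($m = \frac{1}{2} - \frac{\left(-1\right) \left(-74\right) \left(94 - 60\right)}{4} = \frac{1}{2} - \frac{74 \cdot 34}{4} = \frac{1}{2} - 629 = - \frac{1257}{2} \approx -628.5$)
$X{\left(D{\left(-4,8 \right)},k{\left(2 \right)} \right)} + m = -12 - \frac{1257}{2} = - \frac{1281}{2}$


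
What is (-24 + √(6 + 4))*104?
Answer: -2496 + 104*√10 ≈ -2167.1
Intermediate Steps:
(-24 + √(6 + 4))*104 = (-24 + √10)*104 = -2496 + 104*√10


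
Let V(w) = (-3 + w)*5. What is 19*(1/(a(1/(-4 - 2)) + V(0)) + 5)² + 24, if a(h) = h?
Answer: 4029163/8281 ≈ 486.56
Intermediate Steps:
V(w) = -15 + 5*w
19*(1/(a(1/(-4 - 2)) + V(0)) + 5)² + 24 = 19*(1/(1/(-4 - 2) + (-15 + 5*0)) + 5)² + 24 = 19*(1/(1/(-6) + (-15 + 0)) + 5)² + 24 = 19*(1/(-⅙ - 15) + 5)² + 24 = 19*(1/(-91/6) + 5)² + 24 = 19*(-6/91 + 5)² + 24 = 19*(449/91)² + 24 = 19*(201601/8281) + 24 = 3830419/8281 + 24 = 4029163/8281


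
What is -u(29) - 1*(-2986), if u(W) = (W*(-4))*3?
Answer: 3334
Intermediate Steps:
u(W) = -12*W (u(W) = -4*W*3 = -12*W)
-u(29) - 1*(-2986) = -(-12)*29 - 1*(-2986) = -1*(-348) + 2986 = 348 + 2986 = 3334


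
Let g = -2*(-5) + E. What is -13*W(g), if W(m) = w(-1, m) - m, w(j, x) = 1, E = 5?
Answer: 182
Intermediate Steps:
g = 15 (g = -2*(-5) + 5 = 10 + 5 = 15)
W(m) = 1 - m
-13*W(g) = -13*(1 - 1*15) = -13*(1 - 15) = -13*(-14) = 182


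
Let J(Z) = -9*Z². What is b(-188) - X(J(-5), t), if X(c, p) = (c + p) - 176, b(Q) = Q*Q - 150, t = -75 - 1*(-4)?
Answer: 35666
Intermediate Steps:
t = -71 (t = -75 + 4 = -71)
b(Q) = -150 + Q² (b(Q) = Q² - 150 = -150 + Q²)
X(c, p) = -176 + c + p
b(-188) - X(J(-5), t) = (-150 + (-188)²) - (-176 - 9*(-5)² - 71) = (-150 + 35344) - (-176 - 9*25 - 71) = 35194 - (-176 - 225 - 71) = 35194 - 1*(-472) = 35194 + 472 = 35666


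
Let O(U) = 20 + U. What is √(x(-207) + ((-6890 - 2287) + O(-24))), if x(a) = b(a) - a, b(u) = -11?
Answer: I*√8985 ≈ 94.789*I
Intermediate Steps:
x(a) = -11 - a
√(x(-207) + ((-6890 - 2287) + O(-24))) = √((-11 - 1*(-207)) + ((-6890 - 2287) + (20 - 24))) = √((-11 + 207) + (-9177 - 4)) = √(196 - 9181) = √(-8985) = I*√8985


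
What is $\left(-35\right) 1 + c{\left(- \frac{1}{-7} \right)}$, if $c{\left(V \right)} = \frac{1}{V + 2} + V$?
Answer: $- \frac{3611}{105} \approx -34.391$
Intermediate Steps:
$c{\left(V \right)} = V + \frac{1}{2 + V}$ ($c{\left(V \right)} = \frac{1}{2 + V} + V = V + \frac{1}{2 + V}$)
$\left(-35\right) 1 + c{\left(- \frac{1}{-7} \right)} = \left(-35\right) 1 + \frac{1 + \left(- \frac{1}{-7}\right)^{2} + 2 \left(- \frac{1}{-7}\right)}{2 - \frac{1}{-7}} = -35 + \frac{1 + \left(\left(-1\right) \left(- \frac{1}{7}\right)\right)^{2} + 2 \left(\left(-1\right) \left(- \frac{1}{7}\right)\right)}{2 - - \frac{1}{7}} = -35 + \frac{1 + \left(\frac{1}{7}\right)^{2} + 2 \cdot \frac{1}{7}}{2 + \frac{1}{7}} = -35 + \frac{1 + \frac{1}{49} + \frac{2}{7}}{\frac{15}{7}} = -35 + \frac{7}{15} \cdot \frac{64}{49} = -35 + \frac{64}{105} = - \frac{3611}{105}$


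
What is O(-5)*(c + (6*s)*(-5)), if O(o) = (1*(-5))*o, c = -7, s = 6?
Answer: -4675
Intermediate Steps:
O(o) = -5*o
O(-5)*(c + (6*s)*(-5)) = (-5*(-5))*(-7 + (6*6)*(-5)) = 25*(-7 + 36*(-5)) = 25*(-7 - 180) = 25*(-187) = -4675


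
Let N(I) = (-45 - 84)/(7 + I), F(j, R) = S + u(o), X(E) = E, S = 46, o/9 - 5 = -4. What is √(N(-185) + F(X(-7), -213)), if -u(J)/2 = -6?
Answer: √1860634/178 ≈ 7.6632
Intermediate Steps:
o = 9 (o = 45 + 9*(-4) = 45 - 36 = 9)
u(J) = 12 (u(J) = -2*(-6) = 12)
F(j, R) = 58 (F(j, R) = 46 + 12 = 58)
N(I) = -129/(7 + I)
√(N(-185) + F(X(-7), -213)) = √(-129/(7 - 185) + 58) = √(-129/(-178) + 58) = √(-129*(-1/178) + 58) = √(129/178 + 58) = √(10453/178) = √1860634/178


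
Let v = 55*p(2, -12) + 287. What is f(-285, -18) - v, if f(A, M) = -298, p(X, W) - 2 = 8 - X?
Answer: -1025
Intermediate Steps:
p(X, W) = 10 - X (p(X, W) = 2 + (8 - X) = 10 - X)
v = 727 (v = 55*(10 - 1*2) + 287 = 55*(10 - 2) + 287 = 55*8 + 287 = 440 + 287 = 727)
f(-285, -18) - v = -298 - 1*727 = -298 - 727 = -1025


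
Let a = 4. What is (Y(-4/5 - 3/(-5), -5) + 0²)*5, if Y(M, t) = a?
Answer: 20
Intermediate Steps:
Y(M, t) = 4
(Y(-4/5 - 3/(-5), -5) + 0²)*5 = (4 + 0²)*5 = (4 + 0)*5 = 4*5 = 20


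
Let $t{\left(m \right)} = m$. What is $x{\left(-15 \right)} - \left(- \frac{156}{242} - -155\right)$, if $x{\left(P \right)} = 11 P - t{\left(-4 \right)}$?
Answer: $- \frac{38158}{121} \approx -315.36$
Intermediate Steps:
$x{\left(P \right)} = 4 + 11 P$ ($x{\left(P \right)} = 11 P - -4 = 11 P + 4 = 4 + 11 P$)
$x{\left(-15 \right)} - \left(- \frac{156}{242} - -155\right) = \left(4 + 11 \left(-15\right)\right) - \left(- \frac{156}{242} - -155\right) = \left(4 - 165\right) - \left(\left(-156\right) \frac{1}{242} + 155\right) = -161 - \left(- \frac{78}{121} + 155\right) = -161 - \frac{18677}{121} = - \frac{38158}{121}$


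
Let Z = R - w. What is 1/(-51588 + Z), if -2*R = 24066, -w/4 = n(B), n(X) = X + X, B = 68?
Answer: -1/63077 ≈ -1.5854e-5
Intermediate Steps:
n(X) = 2*X
w = -544 (w = -8*68 = -4*136 = -544)
R = -12033 (R = -½*24066 = -12033)
Z = -11489 (Z = -12033 - 1*(-544) = -12033 + 544 = -11489)
1/(-51588 + Z) = 1/(-51588 - 11489) = 1/(-63077) = -1/63077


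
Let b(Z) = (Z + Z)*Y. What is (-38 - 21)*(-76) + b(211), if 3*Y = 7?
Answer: 16406/3 ≈ 5468.7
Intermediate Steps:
Y = 7/3 (Y = (⅓)*7 = 7/3 ≈ 2.3333)
b(Z) = 14*Z/3 (b(Z) = (Z + Z)*(7/3) = (2*Z)*(7/3) = 14*Z/3)
(-38 - 21)*(-76) + b(211) = (-38 - 21)*(-76) + (14/3)*211 = -59*(-76) + 2954/3 = 4484 + 2954/3 = 16406/3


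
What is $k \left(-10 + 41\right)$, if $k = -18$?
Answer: $-558$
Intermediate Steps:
$k \left(-10 + 41\right) = - 18 \left(-10 + 41\right) = \left(-18\right) 31 = -558$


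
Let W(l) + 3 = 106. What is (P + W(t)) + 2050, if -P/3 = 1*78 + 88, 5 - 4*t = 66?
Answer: 1655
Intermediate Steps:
t = -61/4 (t = 5/4 - 1/4*66 = 5/4 - 33/2 = -61/4 ≈ -15.250)
P = -498 (P = -3*(1*78 + 88) = -3*(78 + 88) = -3*166 = -498)
W(l) = 103 (W(l) = -3 + 106 = 103)
(P + W(t)) + 2050 = (-498 + 103) + 2050 = -395 + 2050 = 1655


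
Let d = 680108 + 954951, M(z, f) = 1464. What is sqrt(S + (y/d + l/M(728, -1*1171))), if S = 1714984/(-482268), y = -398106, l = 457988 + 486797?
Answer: 7*sqrt(30292472565596579653117458318)/48100734662532 ≈ 25.329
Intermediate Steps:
l = 944785
S = -428746/120567 (S = 1714984*(-1/482268) = -428746/120567 ≈ -3.5561)
d = 1635059
sqrt(S + (y/d + l/M(728, -1*1171))) = sqrt(-428746/120567 + (-398106/1635059 + 944785/1464)) = sqrt(-428746/120567 + 1544196390131/2393726376) = sqrt(61717608520039927/96201469325064) = 7*sqrt(30292472565596579653117458318)/48100734662532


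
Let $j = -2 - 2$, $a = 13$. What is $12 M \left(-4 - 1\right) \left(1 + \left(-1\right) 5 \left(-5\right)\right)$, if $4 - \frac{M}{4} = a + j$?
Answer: $31200$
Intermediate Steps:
$j = -4$ ($j = -2 - 2 = -4$)
$M = -20$ ($M = 16 - 4 \left(13 - 4\right) = 16 - 36 = -20$)
$12 M \left(-4 - 1\right) \left(1 + \left(-1\right) 5 \left(-5\right)\right) = 12 \left(-20\right) \left(-4 - 1\right) \left(1 + \left(-1\right) 5 \left(-5\right)\right) = - 240 \left(- 5 \left(1 - -25\right)\right) = - 240 \left(- 5 \left(1 + 25\right)\right) = - 240 \left(\left(-5\right) 26\right) = \left(-240\right) \left(-130\right) = 31200$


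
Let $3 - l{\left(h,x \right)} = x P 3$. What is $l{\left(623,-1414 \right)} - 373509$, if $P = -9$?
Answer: $-411684$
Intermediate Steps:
$l{\left(h,x \right)} = 3 + 27 x$ ($l{\left(h,x \right)} = 3 - x \left(-9\right) 3 = 3 - - 9 x 3 = 3 - - 27 x = 3 + 27 x$)
$l{\left(623,-1414 \right)} - 373509 = \left(3 + 27 \left(-1414\right)\right) - 373509 = \left(3 - 38178\right) - 373509 = -38175 - 373509 = -411684$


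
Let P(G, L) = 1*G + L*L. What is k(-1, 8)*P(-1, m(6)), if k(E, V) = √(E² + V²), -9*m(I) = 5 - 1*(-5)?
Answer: 19*√65/81 ≈ 1.8911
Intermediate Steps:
m(I) = -10/9 (m(I) = -(5 - 1*(-5))/9 = -(5 + 5)/9 = -⅑*10 = -10/9)
P(G, L) = G + L²
k(-1, 8)*P(-1, m(6)) = √((-1)² + 8²)*(-1 + (-10/9)²) = √(1 + 64)*(-1 + 100/81) = √65*(19/81) = 19*√65/81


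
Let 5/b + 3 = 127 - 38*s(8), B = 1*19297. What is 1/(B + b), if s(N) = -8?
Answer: 428/8259121 ≈ 5.1821e-5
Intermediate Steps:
B = 19297
b = 5/428 (b = 5/(-3 + (127 - 38*(-8))) = 5/(-3 + (127 + 304)) = 5/(-3 + 431) = 5/428 ≈ 0.011682)
1/(B + b) = 1/(19297 + 5/428) = 1/(8259121/428) = 428/8259121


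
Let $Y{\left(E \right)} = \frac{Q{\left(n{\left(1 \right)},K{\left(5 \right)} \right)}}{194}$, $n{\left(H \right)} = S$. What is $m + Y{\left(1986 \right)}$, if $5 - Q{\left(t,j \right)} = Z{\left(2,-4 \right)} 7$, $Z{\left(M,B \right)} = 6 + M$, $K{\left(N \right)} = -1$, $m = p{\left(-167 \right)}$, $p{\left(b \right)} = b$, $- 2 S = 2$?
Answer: $- \frac{32449}{194} \approx -167.26$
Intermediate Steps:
$S = -1$ ($S = \left(- \frac{1}{2}\right) 2 = -1$)
$n{\left(H \right)} = -1$
$m = -167$
$Q{\left(t,j \right)} = -51$ ($Q{\left(t,j \right)} = 5 - \left(6 + 2\right) 7 = 5 - 8 \cdot 7 = 5 - 56 = -51$)
$Y{\left(E \right)} = - \frac{51}{194}$
$m + Y{\left(1986 \right)} = -167 - \frac{51}{194} = - \frac{32449}{194}$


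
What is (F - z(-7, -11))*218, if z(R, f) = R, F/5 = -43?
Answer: -45344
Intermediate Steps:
F = -215 (F = 5*(-43) = -215)
(F - z(-7, -11))*218 = (-215 - 1*(-7))*218 = (-215 + 7)*218 = -208*218 = -45344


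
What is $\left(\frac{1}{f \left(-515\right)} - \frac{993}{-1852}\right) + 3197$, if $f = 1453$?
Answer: $\frac{4431281016063}{1385842340} \approx 3197.5$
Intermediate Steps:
$\left(\frac{1}{f \left(-515\right)} - \frac{993}{-1852}\right) + 3197 = \left(\frac{1}{1453 \left(-515\right)} - \frac{993}{-1852}\right) + 3197 = \left(\frac{1}{1453} \left(- \frac{1}{515}\right) - - \frac{993}{1852}\right) + 3197 = \left(- \frac{1}{748295} + \frac{993}{1852}\right) + 3197 = \frac{743055083}{1385842340} + 3197 = \frac{4431281016063}{1385842340}$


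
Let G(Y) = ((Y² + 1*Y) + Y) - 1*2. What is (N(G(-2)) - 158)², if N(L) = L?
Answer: 25600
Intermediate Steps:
G(Y) = -2 + Y² + 2*Y (G(Y) = ((Y² + Y) + Y) - 2 = ((Y + Y²) + Y) - 2 = (Y² + 2*Y) - 2 = -2 + Y² + 2*Y)
(N(G(-2)) - 158)² = ((-2 + (-2)² + 2*(-2)) - 158)² = ((-2 + 4 - 4) - 158)² = (-2 - 158)² = (-160)² = 25600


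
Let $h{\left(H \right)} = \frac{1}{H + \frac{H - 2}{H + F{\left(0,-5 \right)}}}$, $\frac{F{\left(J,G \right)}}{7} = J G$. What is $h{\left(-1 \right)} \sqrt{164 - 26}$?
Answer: $\frac{\sqrt{138}}{2} \approx 5.8737$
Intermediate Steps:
$F{\left(J,G \right)} = 7 G J$ ($F{\left(J,G \right)} = 7 J G = 7 G J$)
$h{\left(H \right)} = \frac{1}{H + \frac{-2 + H}{H}}$ ($h{\left(H \right)} = \frac{1}{H + \frac{H - 2}{H + 7 \left(-5\right) 0}} = \frac{1}{H + \frac{-2 + H}{H + 0}} = \frac{1}{H + \frac{-2 + H}{H}}$)
$h{\left(-1 \right)} \sqrt{164 - 26} = - \frac{1}{-2 - 1 + \left(-1\right)^{2}} \sqrt{164 - 26} = - \frac{1}{-2 - 1 + 1} \sqrt{138} = - \frac{1}{-2} \sqrt{138} = \left(-1\right) \left(- \frac{1}{2}\right) \sqrt{138} = \frac{\sqrt{138}}{2}$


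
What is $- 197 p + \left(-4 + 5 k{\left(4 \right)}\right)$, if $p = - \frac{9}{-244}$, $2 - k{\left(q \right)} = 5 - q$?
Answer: $- \frac{1529}{244} \approx -6.2664$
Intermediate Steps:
$k{\left(q \right)} = -3 + q$ ($k{\left(q \right)} = 2 - \left(5 - q\right) = 2 + \left(-5 + q\right) = -3 + q$)
$p = \frac{9}{244}$ ($p = \left(-9\right) \left(- \frac{1}{244}\right) = \frac{9}{244} \approx 0.036885$)
$- 197 p + \left(-4 + 5 k{\left(4 \right)}\right) = \left(-197\right) \frac{9}{244} - \left(4 - 5 \left(-3 + 4\right)\right) = - \frac{1773}{244} + \left(-4 + 5 \cdot 1\right) = - \frac{1773}{244} + \left(-4 + 5\right) = - \frac{1773}{244} + 1 = - \frac{1529}{244}$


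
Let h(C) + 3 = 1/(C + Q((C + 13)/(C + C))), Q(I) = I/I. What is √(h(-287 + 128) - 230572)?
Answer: I*√5756074458/158 ≈ 480.18*I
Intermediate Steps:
Q(I) = 1
h(C) = -3 + 1/(1 + C) (h(C) = -3 + 1/(C + 1) = -3 + 1/(1 + C))
√(h(-287 + 128) - 230572) = √((-2 - 3*(-287 + 128))/(1 + (-287 + 128)) - 230572) = √((-2 - 3*(-159))/(1 - 159) - 230572) = √((-2 + 477)/(-158) - 230572) = √(-1/158*475 - 230572) = √(-475/158 - 230572) = √(-36430851/158) = I*√5756074458/158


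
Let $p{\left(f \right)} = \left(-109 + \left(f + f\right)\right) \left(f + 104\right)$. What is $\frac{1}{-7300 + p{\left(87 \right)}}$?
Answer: $\frac{1}{5115} \approx 0.0001955$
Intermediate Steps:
$p{\left(f \right)} = \left(-109 + 2 f\right) \left(104 + f\right)$
$\frac{1}{-7300 + p{\left(87 \right)}} = \frac{1}{-7300 + \left(-11336 + 2 \cdot 87^{2} + 99 \cdot 87\right)} = \frac{1}{-7300 + \left(-11336 + 2 \cdot 7569 + 8613\right)} = \frac{1}{-7300 + \left(-11336 + 15138 + 8613\right)} = \frac{1}{-7300 + 12415} = \frac{1}{5115}$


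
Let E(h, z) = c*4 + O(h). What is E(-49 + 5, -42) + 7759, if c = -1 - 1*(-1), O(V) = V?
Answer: 7715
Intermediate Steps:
c = 0 (c = -1 + 1 = 0)
E(h, z) = h (E(h, z) = 0*4 + h = 0 + h = h)
E(-49 + 5, -42) + 7759 = (-49 + 5) + 7759 = -44 + 7759 = 7715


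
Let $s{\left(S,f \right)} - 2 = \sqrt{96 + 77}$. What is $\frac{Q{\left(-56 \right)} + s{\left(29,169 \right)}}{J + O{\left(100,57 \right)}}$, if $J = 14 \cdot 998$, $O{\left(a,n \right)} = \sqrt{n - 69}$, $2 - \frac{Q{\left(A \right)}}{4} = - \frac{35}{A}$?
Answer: $\frac{52395}{97608398} + \frac{3493 \sqrt{173}}{48804199} - \frac{15 i \sqrt{3}}{195216796} - \frac{i \sqrt{519}}{97608398} \approx 0.0014782 - 3.6648 \cdot 10^{-7} i$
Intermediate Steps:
$Q{\left(A \right)} = 8 + \frac{140}{A}$ ($Q{\left(A \right)} = 8 - 4 \left(- \frac{35}{A}\right) = 8 + \frac{140}{A}$)
$O{\left(a,n \right)} = \sqrt{-69 + n}$
$s{\left(S,f \right)} = 2 + \sqrt{173}$ ($s{\left(S,f \right)} = 2 + \sqrt{96 + 77} = 2 + \sqrt{173}$)
$J = 13972$
$\frac{Q{\left(-56 \right)} + s{\left(29,169 \right)}}{J + O{\left(100,57 \right)}} = \frac{\left(8 + \frac{140}{-56}\right) + \left(2 + \sqrt{173}\right)}{13972 + \sqrt{-69 + 57}} = \frac{\left(8 + 140 \left(- \frac{1}{56}\right)\right) + \left(2 + \sqrt{173}\right)}{13972 + \sqrt{-12}} = \frac{\left(8 - \frac{5}{2}\right) + \left(2 + \sqrt{173}\right)}{13972 + 2 i \sqrt{3}} = \frac{\frac{11}{2} + \left(2 + \sqrt{173}\right)}{13972 + 2 i \sqrt{3}} = \frac{\frac{15}{2} + \sqrt{173}}{13972 + 2 i \sqrt{3}}$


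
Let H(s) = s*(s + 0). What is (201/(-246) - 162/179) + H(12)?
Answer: 2088355/14678 ≈ 142.28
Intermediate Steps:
H(s) = s² (H(s) = s*s = s²)
(201/(-246) - 162/179) + H(12) = (201/(-246) - 162/179) + 12² = (201*(-1/246) - 162*1/179) + 144 = (-67/82 - 162/179) + 144 = -25277/14678 + 144 = 2088355/14678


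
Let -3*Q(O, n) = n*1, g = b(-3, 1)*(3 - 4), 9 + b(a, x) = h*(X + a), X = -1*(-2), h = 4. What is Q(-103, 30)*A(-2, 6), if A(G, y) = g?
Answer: -130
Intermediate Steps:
X = 2
b(a, x) = -1 + 4*a (b(a, x) = -9 + 4*(2 + a) = -9 + (8 + 4*a) = -1 + 4*a)
g = 13 (g = (-1 + 4*(-3))*(3 - 4) = (-1 - 12)*(-1) = -13*(-1) = 13)
Q(O, n) = -n/3
A(G, y) = 13
Q(-103, 30)*A(-2, 6) = -⅓*30*13 = -10*13 = -130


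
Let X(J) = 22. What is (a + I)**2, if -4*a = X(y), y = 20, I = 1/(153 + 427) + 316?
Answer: 32432768281/336400 ≈ 96411.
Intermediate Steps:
I = 183281/580 (I = 1/580 + 316 = 183281/580 ≈ 316.00)
a = -11/2 (a = -1/4*22 = -11/2 ≈ -5.5000)
(a + I)**2 = (-11/2 + 183281/580)**2 = (180091/580)**2 = 32432768281/336400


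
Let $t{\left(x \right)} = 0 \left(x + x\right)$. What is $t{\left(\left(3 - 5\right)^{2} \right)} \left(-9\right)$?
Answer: $0$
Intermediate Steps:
$t{\left(x \right)} = 0$ ($t{\left(x \right)} = 0 \cdot 2 x = 0$)
$t{\left(\left(3 - 5\right)^{2} \right)} \left(-9\right) = 0 \left(-9\right) = 0$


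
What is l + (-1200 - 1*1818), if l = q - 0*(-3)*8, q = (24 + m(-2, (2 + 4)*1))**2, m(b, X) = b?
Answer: -2534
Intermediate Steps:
q = 484 (q = (24 - 2)**2 = 22**2 = 484)
l = 484 (l = 484 - 0*(-3)*8 = 484 - 0*8 = 484 - 1*0 = 484 + 0 = 484)
l + (-1200 - 1*1818) = 484 + (-1200 - 1*1818) = 484 + (-1200 - 1818) = 484 - 3018 = -2534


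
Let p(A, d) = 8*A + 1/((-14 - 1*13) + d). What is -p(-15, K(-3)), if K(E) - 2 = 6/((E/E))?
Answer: 2281/19 ≈ 120.05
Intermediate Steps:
K(E) = 8 (K(E) = 2 + 6/((E/E)) = 2 + 6/1 = 2 + 6*1 = 2 + 6 = 8)
p(A, d) = 1/(-27 + d) + 8*A (p(A, d) = 8*A + 1/((-14 - 13) + d) = 8*A + 1/(-27 + d) = 1/(-27 + d) + 8*A)
-p(-15, K(-3)) = -(1 - 216*(-15) + 8*(-15)*8)/(-27 + 8) = -(1 + 3240 - 960)/(-19) = -(-1)*2281/19 = -1*(-2281/19) = 2281/19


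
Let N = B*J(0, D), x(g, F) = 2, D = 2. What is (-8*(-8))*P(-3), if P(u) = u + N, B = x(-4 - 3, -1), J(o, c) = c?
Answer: 64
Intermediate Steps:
B = 2
N = 4 (N = 2*2 = 4)
P(u) = 4 + u (P(u) = u + 4 = 4 + u)
(-8*(-8))*P(-3) = (-8*(-8))*(4 - 3) = 64*1 = 64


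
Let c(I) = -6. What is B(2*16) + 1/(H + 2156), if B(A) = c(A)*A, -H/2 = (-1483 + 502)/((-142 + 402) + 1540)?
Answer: -41416028/215709 ≈ -192.00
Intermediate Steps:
H = 109/100 (H = -2*(-1483 + 502)/((-142 + 402) + 1540) = -(-1962)/(260 + 1540) = -(-1962)/1800 = -2*(-109/200) = 109/100 ≈ 1.0900)
B(A) = -6*A
B(2*16) + 1/(H + 2156) = -12*16 + 1/(109/100 + 2156) = -6*32 + 1/(215709/100) = -192 + 100/215709 = -41416028/215709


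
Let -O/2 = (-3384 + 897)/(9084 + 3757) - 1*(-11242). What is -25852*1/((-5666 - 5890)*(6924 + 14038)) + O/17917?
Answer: -17482690229752049/13932992333861946 ≈ -1.2548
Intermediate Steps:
O = -288712070/12841 (O = -2*((-3384 + 897)/(9084 + 3757) - 1*(-11242)) = -2*(-2487/12841 + 11242) = -2*144356035/12841 = -288712070/12841 ≈ -22484.)
-25852*1/((-5666 - 5890)*(6924 + 14038)) + O/17917 = -25852*1/((-5666 - 5890)*(6924 + 14038)) - 288712070/12841/17917 = -25852/(20962*(-11556)) - 288712070/12841*1/17917 = -25852/(-242236872) - 288712070/230072197 = -25852*(-1/242236872) - 288712070/230072197 = 6463/60559218 - 288712070/230072197 = -17482690229752049/13932992333861946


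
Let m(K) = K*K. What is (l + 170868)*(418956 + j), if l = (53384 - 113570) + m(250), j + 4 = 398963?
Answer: 141648155530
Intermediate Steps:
j = 398959 (j = -4 + 398963 = 398959)
m(K) = K**2
l = 2314 (l = (53384 - 113570) + 250**2 = -60186 + 62500 = 2314)
(l + 170868)*(418956 + j) = (2314 + 170868)*(418956 + 398959) = 173182*817915 = 141648155530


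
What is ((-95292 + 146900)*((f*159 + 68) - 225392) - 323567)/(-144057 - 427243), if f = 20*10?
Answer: 9987710159/571300 ≈ 17482.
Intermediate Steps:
f = 200
((-95292 + 146900)*((f*159 + 68) - 225392) - 323567)/(-144057 - 427243) = ((-95292 + 146900)*((200*159 + 68) - 225392) - 323567)/(-144057 - 427243) = (51608*((31800 + 68) - 225392) - 323567)/(-571300) = (51608*(31868 - 225392) - 323567)*(-1/571300) = (51608*(-193524) - 323567)*(-1/571300) = (-9987386592 - 323567)*(-1/571300) = -9987710159*(-1/571300) = 9987710159/571300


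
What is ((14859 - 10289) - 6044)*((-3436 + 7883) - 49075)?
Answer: 65781672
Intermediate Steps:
((14859 - 10289) - 6044)*((-3436 + 7883) - 49075) = (4570 - 6044)*(4447 - 49075) = -1474*(-44628) = 65781672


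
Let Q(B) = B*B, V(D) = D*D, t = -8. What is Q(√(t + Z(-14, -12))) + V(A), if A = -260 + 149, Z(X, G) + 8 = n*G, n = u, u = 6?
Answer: 12233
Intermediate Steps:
n = 6
Z(X, G) = -8 + 6*G
A = -111
V(D) = D²
Q(B) = B²
Q(√(t + Z(-14, -12))) + V(A) = (√(-8 + (-8 + 6*(-12))))² + (-111)² = (√(-8 + (-8 - 72)))² + 12321 = (√(-8 - 80))² + 12321 = (√(-88))² + 12321 = (2*I*√22)² + 12321 = -88 + 12321 = 12233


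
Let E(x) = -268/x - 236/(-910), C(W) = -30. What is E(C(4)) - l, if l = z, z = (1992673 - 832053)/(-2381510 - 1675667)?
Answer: 52493703296/5538046605 ≈ 9.4787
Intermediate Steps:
z = -1160620/4057177 (z = 1160620/(-4057177) = 1160620*(-1/4057177) = -1160620/4057177 ≈ -0.28607)
l = -1160620/4057177 ≈ -0.28607
E(x) = 118/455 - 268/x (E(x) = -268/x - 236*(-1/910) = -268/x + 118/455 = 118/455 - 268/x)
E(C(4)) - l = (118/455 - 268/(-30)) - 1*(-1160620/4057177) = (118/455 - 268*(-1/30)) + 1160620/4057177 = (118/455 + 134/15) + 1160620/4057177 = 12548/1365 + 1160620/4057177 = 52493703296/5538046605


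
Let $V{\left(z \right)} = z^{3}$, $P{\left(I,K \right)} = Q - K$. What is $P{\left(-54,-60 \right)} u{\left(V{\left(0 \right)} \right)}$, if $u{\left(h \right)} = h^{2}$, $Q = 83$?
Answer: $0$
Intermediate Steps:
$P{\left(I,K \right)} = 83 - K$
$P{\left(-54,-60 \right)} u{\left(V{\left(0 \right)} \right)} = \left(83 - -60\right) \left(0^{3}\right)^{2} = \left(83 + 60\right) 0^{2} = 143 \cdot 0 = 0$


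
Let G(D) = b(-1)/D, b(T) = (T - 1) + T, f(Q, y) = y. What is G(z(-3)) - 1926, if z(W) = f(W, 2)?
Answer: -3855/2 ≈ -1927.5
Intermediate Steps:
b(T) = -1 + 2*T (b(T) = (-1 + T) + T = -1 + 2*T)
z(W) = 2
G(D) = -3/D (G(D) = (-1 + 2*(-1))/D = (-1 - 2)/D = -3/D)
G(z(-3)) - 1926 = -3/2 - 1926 = -3855/2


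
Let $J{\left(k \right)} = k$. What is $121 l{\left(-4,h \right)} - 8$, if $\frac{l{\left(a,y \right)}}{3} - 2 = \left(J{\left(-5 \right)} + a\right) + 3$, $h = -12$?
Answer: $-1460$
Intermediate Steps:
$l{\left(a,y \right)} = 3 a$ ($l{\left(a,y \right)} = 6 + 3 \left(\left(-5 + a\right) + 3\right) = 6 + 3 \left(-2 + a\right) = 6 + \left(-6 + 3 a\right) = 3 a$)
$121 l{\left(-4,h \right)} - 8 = 121 \cdot 3 \left(-4\right) - 8 = 121 \left(-12\right) - 8 = -1452 - 8 = -1460$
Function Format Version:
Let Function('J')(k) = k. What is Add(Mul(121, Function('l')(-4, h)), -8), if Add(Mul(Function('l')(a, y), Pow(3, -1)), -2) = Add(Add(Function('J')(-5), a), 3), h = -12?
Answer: -1460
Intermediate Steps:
Function('l')(a, y) = Mul(3, a) (Function('l')(a, y) = Add(6, Mul(3, Add(Add(-5, a), 3))) = Add(6, Mul(3, Add(-2, a))) = Add(6, Add(-6, Mul(3, a))) = Mul(3, a))
Add(Mul(121, Function('l')(-4, h)), -8) = Add(Mul(121, Mul(3, -4)), -8) = Add(Mul(121, -12), -8) = Add(-1452, -8) = -1460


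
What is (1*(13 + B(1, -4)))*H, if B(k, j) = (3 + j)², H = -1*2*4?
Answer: -112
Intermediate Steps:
H = -8 (H = -2*4 = -8)
(1*(13 + B(1, -4)))*H = (1*(13 + (3 - 4)²))*(-8) = (1*(13 + (-1)²))*(-8) = (1*(13 + 1))*(-8) = (1*14)*(-8) = 14*(-8) = -112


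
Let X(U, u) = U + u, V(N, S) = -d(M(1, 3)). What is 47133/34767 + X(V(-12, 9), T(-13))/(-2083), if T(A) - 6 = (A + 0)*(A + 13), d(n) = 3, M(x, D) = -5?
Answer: 10897082/8046629 ≈ 1.3542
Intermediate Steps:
V(N, S) = -3 (V(N, S) = -1*3 = -3)
T(A) = 6 + A*(13 + A) (T(A) = 6 + (A + 0)*(A + 13) = 6 + A*(13 + A))
47133/34767 + X(V(-12, 9), T(-13))/(-2083) = 47133/34767 + (-3 + (6 + (-13)² + 13*(-13)))/(-2083) = 47133*(1/34767) + (-3 + (6 + 169 - 169))*(-1/2083) = 5237/3863 + (-3 + 6)*(-1/2083) = 5237/3863 + 3*(-1/2083) = 5237/3863 - 3/2083 = 10897082/8046629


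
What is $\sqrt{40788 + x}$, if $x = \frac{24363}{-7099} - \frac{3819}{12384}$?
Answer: $\frac{\sqrt{2189002869046287390}}{7326168} \approx 201.95$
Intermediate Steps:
$x = - \frac{109607491}{29304672}$ ($x = 24363 \left(- \frac{1}{7099}\right) - \frac{1273}{4128} = - \frac{24363}{7099} - \frac{1273}{4128} = - \frac{109607491}{29304672} \approx -3.7403$)
$\sqrt{40788 + x} = \sqrt{40788 - \frac{109607491}{29304672}} = \sqrt{\frac{1195169354045}{29304672}} = \frac{\sqrt{2189002869046287390}}{7326168}$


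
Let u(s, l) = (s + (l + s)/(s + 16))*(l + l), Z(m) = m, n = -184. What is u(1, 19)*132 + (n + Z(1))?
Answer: 182481/17 ≈ 10734.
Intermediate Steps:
u(s, l) = 2*l*(s + (l + s)/(16 + s)) (u(s, l) = (s + (l + s)/(16 + s))*(2*l) = 2*l*(s + (l + s)/(16 + s)))
u(1, 19)*132 + (n + Z(1)) = (2*19*(19 + 1**2 + 17*1)/(16 + 1))*132 + (-184 + 1) = (2*19*(19 + 1 + 17)/17)*132 - 183 = (2*19*(1/17)*37)*132 - 183 = (1406/17)*132 - 183 = 185592/17 - 183 = 182481/17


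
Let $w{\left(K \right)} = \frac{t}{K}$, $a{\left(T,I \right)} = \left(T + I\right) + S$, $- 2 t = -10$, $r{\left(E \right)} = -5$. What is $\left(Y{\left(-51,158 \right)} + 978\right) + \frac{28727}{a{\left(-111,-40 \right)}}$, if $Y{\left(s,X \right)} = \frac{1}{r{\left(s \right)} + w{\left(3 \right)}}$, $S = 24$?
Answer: $\frac{954409}{1270} \approx 751.5$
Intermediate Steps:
$t = 5$ ($t = \left(- \frac{1}{2}\right) \left(-10\right) = 5$)
$a{\left(T,I \right)} = 24 + I + T$ ($a{\left(T,I \right)} = \left(T + I\right) + 24 = \left(I + T\right) + 24 = 24 + I + T$)
$w{\left(K \right)} = \frac{5}{K}$
$Y{\left(s,X \right)} = - \frac{3}{10}$ ($Y{\left(s,X \right)} = \frac{1}{-5 + \frac{5}{3}} = \frac{1}{- \frac{10}{3}} = - \frac{3}{10}$)
$\left(Y{\left(-51,158 \right)} + 978\right) + \frac{28727}{a{\left(-111,-40 \right)}} = \left(- \frac{3}{10} + 978\right) + \frac{28727}{24 - 40 - 111} = \frac{9777}{10} + \frac{28727}{-127} = \frac{9777}{10} + 28727 \left(- \frac{1}{127}\right) = \frac{9777}{10} - \frac{28727}{127} = \frac{954409}{1270}$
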